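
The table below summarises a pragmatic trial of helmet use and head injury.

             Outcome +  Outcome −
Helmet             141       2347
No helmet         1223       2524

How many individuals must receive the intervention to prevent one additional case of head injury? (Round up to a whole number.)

Risk in treated group = 141/2488 = 0.05667; risk in control = 1223/3747 = 0.32639.
Absolute risk reduction = 0.32639 − 0.05667 = 0.26972
NNT = 1 / ARR = 1 / 0.26972 = 3.708 → round up → 4

4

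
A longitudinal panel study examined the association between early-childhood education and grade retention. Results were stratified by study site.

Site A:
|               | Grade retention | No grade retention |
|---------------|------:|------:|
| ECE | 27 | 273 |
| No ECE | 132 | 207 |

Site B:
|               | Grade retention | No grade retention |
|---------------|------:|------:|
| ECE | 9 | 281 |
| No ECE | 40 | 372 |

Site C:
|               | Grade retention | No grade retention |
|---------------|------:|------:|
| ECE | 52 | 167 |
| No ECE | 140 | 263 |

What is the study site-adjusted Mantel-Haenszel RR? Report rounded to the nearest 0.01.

RR_MH = Σ(aᵢ·n₀ᵢ/nᵢ) / Σ(cᵢ·n₁ᵢ/nᵢ), with n₁ᵢ = aᵢ+bᵢ (exposed), n₀ᵢ = cᵢ+dᵢ (unexposed), nᵢ = n₁ᵢ+n₀ᵢ.
Stratum 1 (Site A): n₁ = 300, n₀ = 339, n = 639; a·n₀/n = 27·339/639 = 14.3239; c·n₁/n = 132·300/639 = 61.9718
Stratum 2 (Site B): n₁ = 290, n₀ = 412, n = 702; a·n₀/n = 9·412/702 = 5.2821; c·n₁/n = 40·290/702 = 16.5242
Stratum 3 (Site C): n₁ = 219, n₀ = 403, n = 622; a·n₀/n = 52·403/622 = 33.6913; c·n₁/n = 140·219/622 = 49.2926
RR_MH = (14.3239 + 5.2821 + 33.6913) / (61.9718 + 16.5242 + 49.2926) = 53.2973 / 127.7887 = 0.41707

0.42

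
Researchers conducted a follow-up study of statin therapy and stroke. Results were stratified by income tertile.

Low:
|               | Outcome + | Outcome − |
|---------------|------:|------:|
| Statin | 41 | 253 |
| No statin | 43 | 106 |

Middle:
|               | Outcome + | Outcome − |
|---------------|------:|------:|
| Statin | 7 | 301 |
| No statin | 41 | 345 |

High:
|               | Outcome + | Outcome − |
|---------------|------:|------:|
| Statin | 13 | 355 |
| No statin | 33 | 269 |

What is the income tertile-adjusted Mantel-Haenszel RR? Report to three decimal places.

RR_MH = Σ(aᵢ·n₀ᵢ/nᵢ) / Σ(cᵢ·n₁ᵢ/nᵢ), with n₁ᵢ = aᵢ+bᵢ (exposed), n₀ᵢ = cᵢ+dᵢ (unexposed), nᵢ = n₁ᵢ+n₀ᵢ.
Stratum 1 (Low): n₁ = 294, n₀ = 149, n = 443; a·n₀/n = 41·149/443 = 13.7901; c·n₁/n = 43·294/443 = 28.5372
Stratum 2 (Middle): n₁ = 308, n₀ = 386, n = 694; a·n₀/n = 7·386/694 = 3.8934; c·n₁/n = 41·308/694 = 18.1960
Stratum 3 (High): n₁ = 368, n₀ = 302, n = 670; a·n₀/n = 13·302/670 = 5.8597; c·n₁/n = 33·368/670 = 18.1254
RR_MH = (13.7901 + 3.8934 + 5.8597) / (28.5372 + 18.1960 + 18.1254) = 23.5431 / 64.8586 = 0.36299

0.363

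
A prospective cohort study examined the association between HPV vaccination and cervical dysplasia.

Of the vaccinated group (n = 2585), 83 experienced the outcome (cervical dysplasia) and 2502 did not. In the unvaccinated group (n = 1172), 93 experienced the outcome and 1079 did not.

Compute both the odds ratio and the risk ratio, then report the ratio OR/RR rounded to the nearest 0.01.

0.95

From the description: a = 83, b = 2502, c = 93, d = 1079.
OR = (83·1079)/(2502·93) = 89557/232686 = 0.38488
Risk in exposed = 83/2585 = 0.03211; risk in unexposed = 93/1172 = 0.07935; RR = 0.40463
OR/RR = 0.38488 / 0.40463 = 0.95119
The outcome is rare in both groups, so OR ≈ RR (ratio near 1).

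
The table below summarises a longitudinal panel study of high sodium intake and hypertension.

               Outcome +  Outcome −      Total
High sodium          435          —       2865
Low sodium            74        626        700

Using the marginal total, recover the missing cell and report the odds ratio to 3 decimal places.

The missing cell is in the exposed row: 2865 − 435 = 2430.
So a = 435, b = 2430, c = 74, d = 626.
OR = (a·d)/(b·c) = (435 × 626) / (2430 × 74) = 272310 / 179820 = 1.51435

1.514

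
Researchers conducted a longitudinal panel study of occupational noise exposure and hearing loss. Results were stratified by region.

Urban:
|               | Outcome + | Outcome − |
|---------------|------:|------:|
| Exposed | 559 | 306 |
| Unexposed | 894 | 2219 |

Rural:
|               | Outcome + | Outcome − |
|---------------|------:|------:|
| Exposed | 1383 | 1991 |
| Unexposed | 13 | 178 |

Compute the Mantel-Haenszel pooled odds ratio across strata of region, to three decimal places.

5.010

OR_MH = Σ(aᵢdᵢ/nᵢ) / Σ(bᵢcᵢ/nᵢ), where nᵢ is the stratum total.
Stratum 1 (Urban): n = 3978; a·d/n = 559·2219/3978 = 311.8203; b·c/n = 306·894/3978 = 68.7692
Stratum 2 (Rural): n = 3565; a·d/n = 1383·178/3565 = 69.0530; b·c/n = 1991·13/3565 = 7.2603
OR_MH = (311.8203 + 69.0530) / (68.7692 + 7.2603) = 380.8733 / 76.0295 = 5.00954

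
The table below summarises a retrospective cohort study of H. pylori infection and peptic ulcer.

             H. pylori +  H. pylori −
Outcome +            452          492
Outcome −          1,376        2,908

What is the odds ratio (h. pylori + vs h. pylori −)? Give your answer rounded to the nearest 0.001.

Reading the table with exposure as columns: a = 452 (H. pylori +, case), b = 1376 (H. pylori +, non-case), c = 492 (H. pylori −, case), d = 2908.
OR = (a·d)/(b·c) = (452 × 2908) / (1376 × 492) = 1314416 / 676992 = 1.94155
The odds of peptic ulcer are about 1.94 times as high in the h. pylori + group.

1.942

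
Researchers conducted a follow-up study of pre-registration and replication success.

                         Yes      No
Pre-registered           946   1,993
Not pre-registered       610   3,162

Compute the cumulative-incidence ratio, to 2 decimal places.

Cells: a = 946, b = 1993, c = 610, d = 3162.
Risk in exposed = 946/2939 = 0.32188; risk in unexposed = 610/3772 = 0.16172.
RR = 0.32188 / 0.16172 = 1.99037
The risk among the exposed is 1.99 times that among the unexposed.

1.99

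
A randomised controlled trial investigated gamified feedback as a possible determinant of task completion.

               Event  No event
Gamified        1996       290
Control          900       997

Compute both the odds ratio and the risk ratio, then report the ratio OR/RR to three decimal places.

Cells: a = 1996, b = 290, c = 900, d = 997.
OR = (1996·997)/(290·900) = 1990012/261000 = 7.62457
Risk in exposed = 1996/2286 = 0.87314; risk in unexposed = 900/1897 = 0.47443; RR = 1.84039
OR/RR = 7.62457 / 1.84039 = 4.14292
The outcome is not rare, so the OR lies further from 1 than the RR.

4.143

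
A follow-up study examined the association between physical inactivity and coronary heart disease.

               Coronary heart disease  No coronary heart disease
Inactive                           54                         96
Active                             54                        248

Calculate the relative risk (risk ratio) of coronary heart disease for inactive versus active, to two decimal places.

2.01

Cells: a = 54, b = 96, c = 54, d = 248.
Risk in exposed = 54/150 = 0.36000; risk in unexposed = 54/302 = 0.17881.
RR = 0.36000 / 0.17881 = 2.01333
The risk among the exposed is 2.01 times that among the unexposed.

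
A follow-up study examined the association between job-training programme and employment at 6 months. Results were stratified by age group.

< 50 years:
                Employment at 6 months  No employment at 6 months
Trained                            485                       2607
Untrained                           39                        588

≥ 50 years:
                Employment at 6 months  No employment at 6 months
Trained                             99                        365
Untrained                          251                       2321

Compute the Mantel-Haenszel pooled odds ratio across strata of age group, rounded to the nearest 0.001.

OR_MH = Σ(aᵢdᵢ/nᵢ) / Σ(bᵢcᵢ/nᵢ), where nᵢ is the stratum total.
Stratum 1 (< 50 years): n = 3719; a·d/n = 485·588/3719 = 76.6819; b·c/n = 2607·39/3719 = 27.3388
Stratum 2 (≥ 50 years): n = 3036; a·d/n = 99·2321/3036 = 75.6848; b·c/n = 365·251/3036 = 30.1762
OR_MH = (76.6819 + 75.6848) / (27.3388 + 30.1762) = 152.3667 / 57.5150 = 2.64916

2.649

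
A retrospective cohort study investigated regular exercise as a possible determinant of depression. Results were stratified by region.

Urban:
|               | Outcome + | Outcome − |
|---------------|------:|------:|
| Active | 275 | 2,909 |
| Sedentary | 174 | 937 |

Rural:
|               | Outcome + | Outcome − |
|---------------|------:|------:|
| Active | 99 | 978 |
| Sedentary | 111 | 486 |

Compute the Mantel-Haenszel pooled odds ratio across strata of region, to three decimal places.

OR_MH = Σ(aᵢdᵢ/nᵢ) / Σ(bᵢcᵢ/nᵢ), where nᵢ is the stratum total.
Stratum 1 (Urban): n = 4295; a·d/n = 275·937/4295 = 59.9942; b·c/n = 2909·174/4295 = 117.8501
Stratum 2 (Rural): n = 1674; a·d/n = 99·486/1674 = 28.7419; b·c/n = 978·111/1674 = 64.8495
OR_MH = (59.9942 + 28.7419) / (117.8501 + 64.8495) = 88.7361 / 182.6995 = 0.48569

0.486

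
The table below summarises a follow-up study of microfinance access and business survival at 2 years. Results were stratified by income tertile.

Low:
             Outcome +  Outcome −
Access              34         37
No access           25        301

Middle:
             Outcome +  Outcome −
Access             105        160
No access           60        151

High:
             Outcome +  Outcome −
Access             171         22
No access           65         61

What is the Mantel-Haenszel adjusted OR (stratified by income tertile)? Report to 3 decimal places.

OR_MH = Σ(aᵢdᵢ/nᵢ) / Σ(bᵢcᵢ/nᵢ), where nᵢ is the stratum total.
Stratum 1 (Low): n = 397; a·d/n = 34·301/397 = 25.7783; b·c/n = 37·25/397 = 2.3300
Stratum 2 (Middle): n = 476; a·d/n = 105·151/476 = 33.3088; b·c/n = 160·60/476 = 20.1681
Stratum 3 (High): n = 319; a·d/n = 171·61/319 = 32.6991; b·c/n = 22·65/319 = 4.4828
OR_MH = (25.7783 + 33.3088 + 32.6991) / (2.3300 + 20.1681 + 4.4828) = 91.7862 / 26.9808 = 3.40191

3.402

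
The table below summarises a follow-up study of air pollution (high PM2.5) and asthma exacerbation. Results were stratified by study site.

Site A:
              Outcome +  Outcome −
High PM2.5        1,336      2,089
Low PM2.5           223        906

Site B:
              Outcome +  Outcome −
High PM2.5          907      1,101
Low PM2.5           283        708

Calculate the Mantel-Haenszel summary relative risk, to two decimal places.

1.77

RR_MH = Σ(aᵢ·n₀ᵢ/nᵢ) / Σ(cᵢ·n₁ᵢ/nᵢ), with n₁ᵢ = aᵢ+bᵢ (exposed), n₀ᵢ = cᵢ+dᵢ (unexposed), nᵢ = n₁ᵢ+n₀ᵢ.
Stratum 1 (Site A): n₁ = 3425, n₀ = 1129, n = 4554; a·n₀/n = 1336·1129/4554 = 331.2130; c·n₁/n = 223·3425/4554 = 167.7152
Stratum 2 (Site B): n₁ = 2008, n₀ = 991, n = 2999; a·n₀/n = 907·991/2999 = 299.7122; c·n₁/n = 283·2008/2999 = 189.4845
RR_MH = (331.2130 + 299.7122) / (167.7152 + 189.4845) = 630.9252 / 357.1997 = 1.76631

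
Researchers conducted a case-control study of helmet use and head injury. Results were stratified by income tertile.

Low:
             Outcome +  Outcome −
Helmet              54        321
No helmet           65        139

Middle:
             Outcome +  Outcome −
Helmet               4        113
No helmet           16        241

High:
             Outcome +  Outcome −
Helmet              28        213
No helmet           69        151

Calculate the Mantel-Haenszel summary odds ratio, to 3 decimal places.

0.340

OR_MH = Σ(aᵢdᵢ/nᵢ) / Σ(bᵢcᵢ/nᵢ), where nᵢ is the stratum total.
Stratum 1 (Low): n = 579; a·d/n = 54·139/579 = 12.9637; b·c/n = 321·65/579 = 36.0363
Stratum 2 (Middle): n = 374; a·d/n = 4·241/374 = 2.5775; b·c/n = 113·16/374 = 4.8342
Stratum 3 (High): n = 461; a·d/n = 28·151/461 = 9.1714; b·c/n = 213·69/461 = 31.8807
OR_MH = (12.9637 + 2.5775 + 9.1714) / (36.0363 + 4.8342 + 31.8807) = 24.7126 / 72.7512 = 0.33969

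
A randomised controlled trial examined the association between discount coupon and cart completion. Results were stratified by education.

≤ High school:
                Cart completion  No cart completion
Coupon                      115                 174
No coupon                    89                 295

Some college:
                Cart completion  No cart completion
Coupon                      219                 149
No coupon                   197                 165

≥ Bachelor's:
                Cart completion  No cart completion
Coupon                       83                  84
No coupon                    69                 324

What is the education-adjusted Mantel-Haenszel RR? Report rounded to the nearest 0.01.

RR_MH = Σ(aᵢ·n₀ᵢ/nᵢ) / Σ(cᵢ·n₁ᵢ/nᵢ), with n₁ᵢ = aᵢ+bᵢ (exposed), n₀ᵢ = cᵢ+dᵢ (unexposed), nᵢ = n₁ᵢ+n₀ᵢ.
Stratum 1 (≤ High school): n₁ = 289, n₀ = 384, n = 673; a·n₀/n = 115·384/673 = 65.6166; c·n₁/n = 89·289/673 = 38.2184
Stratum 2 (Some college): n₁ = 368, n₀ = 362, n = 730; a·n₀/n = 219·362/730 = 108.6000; c·n₁/n = 197·368/730 = 99.3096
Stratum 3 (≥ Bachelor's): n₁ = 167, n₀ = 393, n = 560; a·n₀/n = 83·393/560 = 58.2482; c·n₁/n = 69·167/560 = 20.5768
RR_MH = (65.6166 + 108.6000 + 58.2482) / (38.2184 + 99.3096 + 20.5768) = 232.4649 / 158.1048 = 1.47032

1.47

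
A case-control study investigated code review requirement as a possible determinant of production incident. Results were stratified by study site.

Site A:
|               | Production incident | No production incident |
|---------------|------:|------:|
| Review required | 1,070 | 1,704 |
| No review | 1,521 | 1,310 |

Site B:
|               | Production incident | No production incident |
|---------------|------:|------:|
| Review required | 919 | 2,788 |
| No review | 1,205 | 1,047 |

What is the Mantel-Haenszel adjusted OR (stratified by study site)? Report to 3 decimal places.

OR_MH = Σ(aᵢdᵢ/nᵢ) / Σ(bᵢcᵢ/nᵢ), where nᵢ is the stratum total.
Stratum 1 (Site A): n = 5605; a·d/n = 1070·1310/5605 = 250.0803; b·c/n = 1704·1521/5605 = 462.4057
Stratum 2 (Site B): n = 5959; a·d/n = 919·1047/5959 = 161.4689; b·c/n = 2788·1205/5959 = 563.7758
OR_MH = (250.0803 + 161.4689) / (462.4057 + 563.7758) = 411.5492 / 1026.1815 = 0.40105

0.401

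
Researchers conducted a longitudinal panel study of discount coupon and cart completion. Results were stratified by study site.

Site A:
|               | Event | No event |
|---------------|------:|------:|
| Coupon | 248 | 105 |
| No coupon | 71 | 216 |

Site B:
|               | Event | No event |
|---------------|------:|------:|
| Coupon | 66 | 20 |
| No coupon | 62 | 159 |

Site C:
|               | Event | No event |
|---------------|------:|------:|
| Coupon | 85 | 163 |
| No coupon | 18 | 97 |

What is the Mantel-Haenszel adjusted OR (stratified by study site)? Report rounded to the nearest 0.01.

5.91

OR_MH = Σ(aᵢdᵢ/nᵢ) / Σ(bᵢcᵢ/nᵢ), where nᵢ is the stratum total.
Stratum 1 (Site A): n = 640; a·d/n = 248·216/640 = 83.7000; b·c/n = 105·71/640 = 11.6484
Stratum 2 (Site B): n = 307; a·d/n = 66·159/307 = 34.1824; b·c/n = 20·62/307 = 4.0391
Stratum 3 (Site C): n = 363; a·d/n = 85·97/363 = 22.7135; b·c/n = 163·18/363 = 8.0826
OR_MH = (83.7000 + 34.1824 + 22.7135) / (11.6484 + 4.0391 + 8.0826) = 140.5959 / 23.7702 = 5.91480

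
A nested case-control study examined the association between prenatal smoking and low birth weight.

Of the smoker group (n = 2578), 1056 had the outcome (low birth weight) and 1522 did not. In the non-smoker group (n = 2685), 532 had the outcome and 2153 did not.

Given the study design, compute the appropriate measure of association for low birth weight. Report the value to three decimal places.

From the description: a = 1056, b = 1522, c = 532, d = 2153.
This is a nested case-control study: participants were sampled on outcome status, so risks in the source population cannot be estimated directly — relative risk is not valid here. The odds ratio is the appropriate measure.
OR = (a·d)/(b·c) = (1056 × 2153) / (1522 × 532) = 2273568 / 809704 = 2.80790

2.808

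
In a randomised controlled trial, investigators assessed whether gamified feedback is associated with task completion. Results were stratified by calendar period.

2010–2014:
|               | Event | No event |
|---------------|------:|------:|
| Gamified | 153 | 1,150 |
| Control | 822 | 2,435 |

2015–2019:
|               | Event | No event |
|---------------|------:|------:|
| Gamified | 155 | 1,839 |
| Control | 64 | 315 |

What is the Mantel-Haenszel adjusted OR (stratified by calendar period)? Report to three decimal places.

OR_MH = Σ(aᵢdᵢ/nᵢ) / Σ(bᵢcᵢ/nᵢ), where nᵢ is the stratum total.
Stratum 1 (2010–2014): n = 4560; a·d/n = 153·2435/4560 = 81.7007; b·c/n = 1150·822/4560 = 207.3026
Stratum 2 (2015–2019): n = 2373; a·d/n = 155·315/2373 = 20.5752; b·c/n = 1839·64/2373 = 49.5980
OR_MH = (81.7007 + 20.5752) / (207.3026 + 49.5980) = 102.2759 / 256.9006 = 0.39811

0.398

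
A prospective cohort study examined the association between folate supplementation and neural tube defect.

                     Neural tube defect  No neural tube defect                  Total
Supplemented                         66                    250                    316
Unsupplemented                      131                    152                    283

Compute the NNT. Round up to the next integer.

4

Risk in treated group = 66/316 = 0.20886; risk in control = 131/283 = 0.46290.
Absolute risk reduction = 0.46290 − 0.20886 = 0.25404
NNT = 1 / ARR = 1 / 0.25404 = 3.936 → round up → 4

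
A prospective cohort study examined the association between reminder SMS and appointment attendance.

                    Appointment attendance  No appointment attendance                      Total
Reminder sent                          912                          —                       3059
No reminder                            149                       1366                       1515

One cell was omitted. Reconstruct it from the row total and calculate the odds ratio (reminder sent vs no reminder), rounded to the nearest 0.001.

The missing cell is in the exposed row: 3059 − 912 = 2147.
So a = 912, b = 2147, c = 149, d = 1366.
OR = (a·d)/(b·c) = (912 × 1366) / (2147 × 149) = 1245792 / 319903 = 3.89428

3.894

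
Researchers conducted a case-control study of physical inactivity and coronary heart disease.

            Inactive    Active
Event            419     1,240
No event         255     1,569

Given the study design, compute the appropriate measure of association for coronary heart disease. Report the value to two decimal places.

Reading the table with exposure as columns: a = 419 (Inactive, case), b = 255 (Inactive, non-case), c = 1240 (Active, case), d = 1569.
This is a case-control study: participants were sampled on outcome status, so risks in the source population cannot be estimated directly — relative risk is not valid here. The odds ratio is the appropriate measure.
OR = (a·d)/(b·c) = (419 × 1569) / (255 × 1240) = 657411 / 316200 = 2.07910

2.08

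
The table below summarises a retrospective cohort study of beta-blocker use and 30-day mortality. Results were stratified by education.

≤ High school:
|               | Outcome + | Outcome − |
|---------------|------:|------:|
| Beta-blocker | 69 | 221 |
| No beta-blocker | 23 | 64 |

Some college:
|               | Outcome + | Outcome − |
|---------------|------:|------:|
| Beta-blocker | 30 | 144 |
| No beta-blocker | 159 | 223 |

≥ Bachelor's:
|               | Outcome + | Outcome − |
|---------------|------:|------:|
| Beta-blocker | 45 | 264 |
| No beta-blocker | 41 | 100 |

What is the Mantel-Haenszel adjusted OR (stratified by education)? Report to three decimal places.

OR_MH = Σ(aᵢdᵢ/nᵢ) / Σ(bᵢcᵢ/nᵢ), where nᵢ is the stratum total.
Stratum 1 (≤ High school): n = 377; a·d/n = 69·64/377 = 11.7135; b·c/n = 221·23/377 = 13.4828
Stratum 2 (Some college): n = 556; a·d/n = 30·223/556 = 12.0324; b·c/n = 144·159/556 = 41.1799
Stratum 3 (≥ Bachelor's): n = 450; a·d/n = 45·100/450 = 10.0000; b·c/n = 264·41/450 = 24.0533
OR_MH = (11.7135 + 12.0324 + 10.0000) / (13.4828 + 41.1799 + 24.0533) = 33.7459 / 78.7159 = 0.42870

0.429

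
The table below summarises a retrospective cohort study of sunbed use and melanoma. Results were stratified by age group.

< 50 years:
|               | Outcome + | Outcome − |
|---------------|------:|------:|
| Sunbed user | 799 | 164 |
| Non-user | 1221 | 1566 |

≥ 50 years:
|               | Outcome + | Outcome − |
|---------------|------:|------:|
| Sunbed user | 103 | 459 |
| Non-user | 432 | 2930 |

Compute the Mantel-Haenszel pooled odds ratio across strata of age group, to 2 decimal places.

OR_MH = Σ(aᵢdᵢ/nᵢ) / Σ(bᵢcᵢ/nᵢ), where nᵢ is the stratum total.
Stratum 1 (< 50 years): n = 3750; a·d/n = 799·1566/3750 = 333.6624; b·c/n = 164·1221/3750 = 53.3984
Stratum 2 (≥ 50 years): n = 3924; a·d/n = 103·2930/3924 = 76.9088; b·c/n = 459·432/3924 = 50.5321
OR_MH = (333.6624 + 76.9088) / (53.3984 + 50.5321) = 410.5712 / 103.9305 = 3.95044

3.95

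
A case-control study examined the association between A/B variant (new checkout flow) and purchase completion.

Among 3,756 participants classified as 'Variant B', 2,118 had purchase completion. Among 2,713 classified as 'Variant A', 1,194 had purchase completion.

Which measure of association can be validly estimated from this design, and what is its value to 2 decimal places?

From the description: a = 2118, b = 1638, c = 1194, d = 1519.
This is a case-control study: participants were sampled on outcome status, so risks in the source population cannot be estimated directly — relative risk is not valid here. The odds ratio is the appropriate measure.
OR = (a·d)/(b·c) = (2118 × 1519) / (1638 × 1194) = 3217242 / 1955772 = 1.64500

1.64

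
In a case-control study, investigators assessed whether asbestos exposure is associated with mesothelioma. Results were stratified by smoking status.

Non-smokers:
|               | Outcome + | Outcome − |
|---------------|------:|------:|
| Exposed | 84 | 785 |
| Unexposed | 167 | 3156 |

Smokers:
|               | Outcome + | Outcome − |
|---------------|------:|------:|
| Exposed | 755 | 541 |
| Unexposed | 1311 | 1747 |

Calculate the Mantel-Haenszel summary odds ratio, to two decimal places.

1.89

OR_MH = Σ(aᵢdᵢ/nᵢ) / Σ(bᵢcᵢ/nᵢ), where nᵢ is the stratum total.
Stratum 1 (Non-smokers): n = 4192; a·d/n = 84·3156/4192 = 63.2405; b·c/n = 785·167/4192 = 31.2727
Stratum 2 (Smokers): n = 4354; a·d/n = 755·1747/4354 = 302.9364; b·c/n = 541·1311/4354 = 162.8964
OR_MH = (63.2405 + 302.9364) / (31.2727 + 162.8964) = 366.1768 / 194.1691 = 1.88587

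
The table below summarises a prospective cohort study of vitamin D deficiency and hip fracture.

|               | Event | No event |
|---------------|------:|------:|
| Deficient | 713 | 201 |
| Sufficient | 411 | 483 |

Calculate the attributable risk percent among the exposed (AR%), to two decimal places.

Cells: a = 713, b = 201, c = 411, d = 483.
Risk in exposed = 713/914 = 0.78009; risk in unexposed = 411/894 = 0.45973.
RR = 0.78009/0.45973 = 1.69683
AR% = (RR − 1)/RR × 100 = (1.69683 − 1)/1.69683 × 100 = 41.0667%

41.07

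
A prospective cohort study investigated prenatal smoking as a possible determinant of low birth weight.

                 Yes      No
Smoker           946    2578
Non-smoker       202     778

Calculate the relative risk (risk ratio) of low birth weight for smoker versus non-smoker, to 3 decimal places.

Cells: a = 946, b = 2578, c = 202, d = 778.
Risk in exposed = 946/3524 = 0.26844; risk in unexposed = 202/980 = 0.20612.
RR = 0.26844 / 0.20612 = 1.30236
The risk among the exposed is 1.30 times that among the unexposed.

1.302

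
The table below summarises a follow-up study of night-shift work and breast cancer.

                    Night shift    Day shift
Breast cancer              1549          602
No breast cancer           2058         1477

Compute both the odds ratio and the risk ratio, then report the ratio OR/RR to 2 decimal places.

1.25

Reading the table with exposure as columns: a = 1549 (Night shift, case), b = 2058 (Night shift, non-case), c = 602 (Day shift, case), d = 1477.
OR = (1549·1477)/(2058·602) = 2287873/1238916 = 1.84667
Risk in exposed = 1549/3607 = 0.42944; risk in unexposed = 602/2079 = 0.28956; RR = 1.48308
OR/RR = 1.84667 / 1.48308 = 1.24516
The outcome is not rare, so the OR lies further from 1 than the RR.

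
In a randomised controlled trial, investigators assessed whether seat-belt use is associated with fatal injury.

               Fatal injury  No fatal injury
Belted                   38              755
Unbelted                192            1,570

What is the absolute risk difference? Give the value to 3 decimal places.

Cells: a = 38, b = 755, c = 192, d = 1570.
Risk in exposed = 38/793 = 0.047919; risk in unexposed = 192/1762 = 0.108967.
Risk difference = 0.047919 − 0.108967 = -0.061048

-0.061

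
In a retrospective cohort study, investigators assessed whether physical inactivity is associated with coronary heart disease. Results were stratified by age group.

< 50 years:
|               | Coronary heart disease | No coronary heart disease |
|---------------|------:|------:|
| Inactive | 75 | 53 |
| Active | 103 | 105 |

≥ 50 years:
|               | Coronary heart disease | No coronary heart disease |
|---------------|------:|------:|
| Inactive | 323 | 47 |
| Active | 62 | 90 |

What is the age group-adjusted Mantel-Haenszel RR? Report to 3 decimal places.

RR_MH = Σ(aᵢ·n₀ᵢ/nᵢ) / Σ(cᵢ·n₁ᵢ/nᵢ), with n₁ᵢ = aᵢ+bᵢ (exposed), n₀ᵢ = cᵢ+dᵢ (unexposed), nᵢ = n₁ᵢ+n₀ᵢ.
Stratum 1 (< 50 years): n₁ = 128, n₀ = 208, n = 336; a·n₀/n = 75·208/336 = 46.4286; c·n₁/n = 103·128/336 = 39.2381
Stratum 2 (≥ 50 years): n₁ = 370, n₀ = 152, n = 522; a·n₀/n = 323·152/522 = 94.0536; c·n₁/n = 62·370/522 = 43.9464
RR_MH = (46.4286 + 94.0536) / (39.2381 + 43.9464) = 140.4822 / 83.1845 = 1.68880

1.689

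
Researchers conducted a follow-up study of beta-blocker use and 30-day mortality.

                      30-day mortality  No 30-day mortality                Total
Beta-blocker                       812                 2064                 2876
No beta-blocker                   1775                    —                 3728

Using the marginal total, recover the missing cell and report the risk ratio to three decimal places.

0.593

The missing cell is in the unexposed row: 3728 − 1775 = 1953.
So a = 812, b = 2064, c = 1775, d = 1953.
RR = [a/(a+b)] / [c/(c+d)] = (812/2876) / (1775/3728) = 0.28234/0.47613 = 0.59299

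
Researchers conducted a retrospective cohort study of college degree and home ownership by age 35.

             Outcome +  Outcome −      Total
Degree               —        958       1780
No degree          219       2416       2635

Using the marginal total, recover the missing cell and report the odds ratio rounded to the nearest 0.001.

9.466

The missing cell is in the exposed row: 1780 − 958 = 822.
So a = 822, b = 958, c = 219, d = 2416.
OR = (a·d)/(b·c) = (822 × 2416) / (958 × 219) = 1985952 / 209802 = 9.46584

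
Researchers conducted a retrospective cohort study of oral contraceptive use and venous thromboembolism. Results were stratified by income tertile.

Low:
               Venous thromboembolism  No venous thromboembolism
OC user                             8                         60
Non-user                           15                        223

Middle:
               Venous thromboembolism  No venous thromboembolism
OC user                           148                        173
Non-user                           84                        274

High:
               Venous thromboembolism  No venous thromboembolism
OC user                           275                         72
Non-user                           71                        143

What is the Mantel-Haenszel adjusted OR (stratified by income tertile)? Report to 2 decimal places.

4.05

OR_MH = Σ(aᵢdᵢ/nᵢ) / Σ(bᵢcᵢ/nᵢ), where nᵢ is the stratum total.
Stratum 1 (Low): n = 306; a·d/n = 8·223/306 = 5.8301; b·c/n = 60·15/306 = 2.9412
Stratum 2 (Middle): n = 679; a·d/n = 148·274/679 = 59.7231; b·c/n = 173·84/679 = 21.4021
Stratum 3 (High): n = 561; a·d/n = 275·143/561 = 70.0980; b·c/n = 72·71/561 = 9.1123
OR_MH = (5.8301 + 59.7231 + 70.0980) / (2.9412 + 21.4021 + 9.1123) = 135.6512 / 33.4555 = 4.05467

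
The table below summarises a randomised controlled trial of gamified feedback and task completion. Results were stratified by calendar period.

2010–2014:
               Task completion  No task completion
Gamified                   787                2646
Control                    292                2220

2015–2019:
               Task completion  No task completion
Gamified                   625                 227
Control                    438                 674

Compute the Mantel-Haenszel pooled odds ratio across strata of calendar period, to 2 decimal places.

OR_MH = Σ(aᵢdᵢ/nᵢ) / Σ(bᵢcᵢ/nᵢ), where nᵢ is the stratum total.
Stratum 1 (2010–2014): n = 5945; a·d/n = 787·2220/5945 = 293.8839; b·c/n = 2646·292/5945 = 129.9633
Stratum 2 (2015–2019): n = 1964; a·d/n = 625·674/1964 = 214.4857; b·c/n = 227·438/1964 = 50.6242
OR_MH = (293.8839 + 214.4857) / (129.9633 + 50.6242) = 508.3697 / 180.5876 = 2.81509

2.82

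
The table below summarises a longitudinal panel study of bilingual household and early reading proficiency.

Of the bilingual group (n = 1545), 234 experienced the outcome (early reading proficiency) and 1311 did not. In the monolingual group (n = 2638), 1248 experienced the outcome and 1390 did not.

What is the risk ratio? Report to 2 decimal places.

From the description: a = 234, b = 1311, c = 1248, d = 1390.
Risk in exposed = 234/1545 = 0.15146; risk in unexposed = 1248/2638 = 0.47309.
RR = 0.15146 / 0.47309 = 0.32015
The risk is 68% lower among the exposed than among the unexposed.

0.32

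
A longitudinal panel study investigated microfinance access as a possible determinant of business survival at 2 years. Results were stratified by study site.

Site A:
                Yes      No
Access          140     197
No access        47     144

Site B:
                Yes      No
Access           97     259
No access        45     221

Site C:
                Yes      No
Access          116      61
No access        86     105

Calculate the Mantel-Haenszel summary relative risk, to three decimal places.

1.569

RR_MH = Σ(aᵢ·n₀ᵢ/nᵢ) / Σ(cᵢ·n₁ᵢ/nᵢ), with n₁ᵢ = aᵢ+bᵢ (exposed), n₀ᵢ = cᵢ+dᵢ (unexposed), nᵢ = n₁ᵢ+n₀ᵢ.
Stratum 1 (Site A): n₁ = 337, n₀ = 191, n = 528; a·n₀/n = 140·191/528 = 50.6439; c·n₁/n = 47·337/528 = 29.9981
Stratum 2 (Site B): n₁ = 356, n₀ = 266, n = 622; a·n₀/n = 97·266/622 = 41.4823; c·n₁/n = 45·356/622 = 25.7556
Stratum 3 (Site C): n₁ = 177, n₀ = 191, n = 368; a·n₀/n = 116·191/368 = 60.2065; c·n₁/n = 86·177/368 = 41.3641
RR_MH = (50.6439 + 41.4823 + 60.2065) / (29.9981 + 25.7556 + 41.3641) = 152.3328 / 97.1179 = 1.56854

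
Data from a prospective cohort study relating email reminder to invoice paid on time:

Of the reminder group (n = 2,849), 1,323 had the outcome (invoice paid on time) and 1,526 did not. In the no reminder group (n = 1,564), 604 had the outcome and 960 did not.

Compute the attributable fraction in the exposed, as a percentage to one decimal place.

From the description: a = 1323, b = 1526, c = 604, d = 960.
Risk in exposed = 1323/2849 = 0.46437; risk in unexposed = 604/1564 = 0.38619.
RR = 0.46437/0.38619 = 1.20245
AR% = (RR − 1)/RR × 100 = (1.20245 − 1)/1.20245 × 100 = 16.8365%

16.8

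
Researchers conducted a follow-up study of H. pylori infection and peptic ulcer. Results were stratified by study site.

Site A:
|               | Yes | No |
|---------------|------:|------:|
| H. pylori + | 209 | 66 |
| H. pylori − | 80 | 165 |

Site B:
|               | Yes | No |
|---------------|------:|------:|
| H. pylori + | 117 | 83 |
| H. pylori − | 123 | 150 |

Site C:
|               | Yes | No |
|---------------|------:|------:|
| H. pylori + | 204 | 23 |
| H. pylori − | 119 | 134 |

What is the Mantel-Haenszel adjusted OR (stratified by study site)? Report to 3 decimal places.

4.283

OR_MH = Σ(aᵢdᵢ/nᵢ) / Σ(bᵢcᵢ/nᵢ), where nᵢ is the stratum total.
Stratum 1 (Site A): n = 520; a·d/n = 209·165/520 = 66.3173; b·c/n = 66·80/520 = 10.1538
Stratum 2 (Site B): n = 473; a·d/n = 117·150/473 = 37.1036; b·c/n = 83·123/473 = 21.5835
Stratum 3 (Site C): n = 480; a·d/n = 204·134/480 = 56.9500; b·c/n = 23·119/480 = 5.7021
OR_MH = (66.3173 + 37.1036 + 56.9500) / (10.1538 + 21.5835 + 5.7021) = 160.3709 / 37.4394 = 4.28348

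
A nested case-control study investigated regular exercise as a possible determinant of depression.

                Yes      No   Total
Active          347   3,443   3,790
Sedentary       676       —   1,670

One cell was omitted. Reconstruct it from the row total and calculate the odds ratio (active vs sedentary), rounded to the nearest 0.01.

0.15

The missing cell is in the unexposed row: 1670 − 676 = 994.
So a = 347, b = 3443, c = 676, d = 994.
OR = (a·d)/(b·c) = (347 × 994) / (3443 × 676) = 344918 / 2327468 = 0.14819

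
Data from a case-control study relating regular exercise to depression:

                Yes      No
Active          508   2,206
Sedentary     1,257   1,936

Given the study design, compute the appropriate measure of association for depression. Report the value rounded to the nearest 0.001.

Cells: a = 508, b = 2206, c = 1257, d = 1936.
This is a case-control study: participants were sampled on outcome status, so risks in the source population cannot be estimated directly — relative risk is not valid here. The odds ratio is the appropriate measure.
OR = (a·d)/(b·c) = (508 × 1936) / (2206 × 1257) = 983488 / 2772942 = 0.35467

0.355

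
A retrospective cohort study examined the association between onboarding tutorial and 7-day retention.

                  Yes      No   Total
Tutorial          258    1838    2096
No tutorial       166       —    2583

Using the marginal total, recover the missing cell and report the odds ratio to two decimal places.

2.04

The missing cell is in the unexposed row: 2583 − 166 = 2417.
So a = 258, b = 1838, c = 166, d = 2417.
OR = (a·d)/(b·c) = (258 × 2417) / (1838 × 166) = 623586 / 305108 = 2.04382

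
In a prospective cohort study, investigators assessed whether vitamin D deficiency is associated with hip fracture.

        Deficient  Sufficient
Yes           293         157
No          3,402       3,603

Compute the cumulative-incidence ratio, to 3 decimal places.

Reading the table with exposure as columns: a = 293 (Deficient, case), b = 3402 (Deficient, non-case), c = 157 (Sufficient, case), d = 3603.
Risk in exposed = 293/3695 = 0.07930; risk in unexposed = 157/3760 = 0.04176.
RR = 0.07930 / 0.04176 = 1.89907
The risk among the exposed is 1.90 times that among the unexposed.

1.899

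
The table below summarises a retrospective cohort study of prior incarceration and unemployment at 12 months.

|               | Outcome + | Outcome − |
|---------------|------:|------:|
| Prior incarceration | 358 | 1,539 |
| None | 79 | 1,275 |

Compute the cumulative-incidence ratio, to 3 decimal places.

3.235

Cells: a = 358, b = 1539, c = 79, d = 1275.
Risk in exposed = 358/1897 = 0.18872; risk in unexposed = 79/1354 = 0.05835.
RR = 0.18872 / 0.05835 = 3.23450
The risk among the exposed is 3.23 times that among the unexposed.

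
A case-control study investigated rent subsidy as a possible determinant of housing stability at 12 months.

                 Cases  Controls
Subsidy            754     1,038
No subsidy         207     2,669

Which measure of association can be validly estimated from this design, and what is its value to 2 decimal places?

9.37

Cells: a = 754, b = 1038, c = 207, d = 2669.
This is a case-control study: participants were sampled on outcome status, so risks in the source population cannot be estimated directly — relative risk is not valid here. The odds ratio is the appropriate measure.
OR = (a·d)/(b·c) = (754 × 2669) / (1038 × 207) = 2012426 / 214866 = 9.36596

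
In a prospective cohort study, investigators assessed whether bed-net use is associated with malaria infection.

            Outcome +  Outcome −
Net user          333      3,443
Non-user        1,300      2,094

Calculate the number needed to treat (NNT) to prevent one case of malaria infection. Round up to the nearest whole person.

4

Risk in treated group = 333/3776 = 0.08819; risk in control = 1300/3394 = 0.38303.
Absolute risk reduction = 0.38303 − 0.08819 = 0.29484
NNT = 1 / ARR = 1 / 0.29484 = 3.392 → round up → 4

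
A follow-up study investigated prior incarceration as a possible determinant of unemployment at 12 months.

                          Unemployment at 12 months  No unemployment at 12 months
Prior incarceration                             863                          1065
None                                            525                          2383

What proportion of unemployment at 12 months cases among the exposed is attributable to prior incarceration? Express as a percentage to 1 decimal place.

59.7

Cells: a = 863, b = 1065, c = 525, d = 2383.
Risk in exposed = 863/1928 = 0.44761; risk in unexposed = 525/2908 = 0.18054.
RR = 0.44761/0.18054 = 2.47936
AR% = (RR − 1)/RR × 100 = (2.47936 − 1)/2.47936 × 100 = 59.6669%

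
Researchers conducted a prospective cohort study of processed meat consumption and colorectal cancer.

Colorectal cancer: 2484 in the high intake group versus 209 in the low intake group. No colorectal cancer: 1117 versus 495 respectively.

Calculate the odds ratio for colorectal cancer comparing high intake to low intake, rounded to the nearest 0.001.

From the description: a = 2484, b = 1117, c = 209, d = 495.
OR = (a·d)/(b·c) = (2484 × 495) / (1117 × 209) = 1229580 / 233453 = 5.26693
The odds of colorectal cancer are about 5.27 times as high in the high intake group.

5.267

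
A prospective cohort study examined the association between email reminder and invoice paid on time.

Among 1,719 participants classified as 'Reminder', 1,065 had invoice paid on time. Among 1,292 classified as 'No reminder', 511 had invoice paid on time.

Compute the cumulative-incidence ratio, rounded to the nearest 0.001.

From the description: a = 1065, b = 654, c = 511, d = 781.
Risk in exposed = 1065/1719 = 0.61955; risk in unexposed = 511/1292 = 0.39551.
RR = 0.61955 / 0.39551 = 1.56645
The risk among the exposed is 1.57 times that among the unexposed.

1.566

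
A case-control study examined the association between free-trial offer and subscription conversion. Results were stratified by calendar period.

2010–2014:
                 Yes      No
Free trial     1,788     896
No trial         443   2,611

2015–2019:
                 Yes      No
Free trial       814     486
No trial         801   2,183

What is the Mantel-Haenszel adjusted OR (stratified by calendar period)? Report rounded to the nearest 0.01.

OR_MH = Σ(aᵢdᵢ/nᵢ) / Σ(bᵢcᵢ/nᵢ), where nᵢ is the stratum total.
Stratum 1 (2010–2014): n = 5738; a·d/n = 1788·2611/5738 = 813.6054; b·c/n = 896·443/5738 = 69.1753
Stratum 2 (2015–2019): n = 4284; a·d/n = 814·2183/4284 = 414.7904; b·c/n = 486·801/4284 = 90.8697
OR_MH = (813.6054 + 414.7904) / (69.1753 + 90.8697) = 1228.3958 / 160.0451 = 7.67531

7.68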